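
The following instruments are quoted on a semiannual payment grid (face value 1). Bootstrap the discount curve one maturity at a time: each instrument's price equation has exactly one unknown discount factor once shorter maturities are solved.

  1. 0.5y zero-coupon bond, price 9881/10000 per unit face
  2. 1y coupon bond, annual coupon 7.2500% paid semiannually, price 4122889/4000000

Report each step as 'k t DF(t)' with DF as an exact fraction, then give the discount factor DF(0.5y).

1 1/2 9881/10000
2 1 9601/10000
DF(0.5y) = 9881/10000 ≈ 0.988100

step 1 [0.5y] zero: DF = P = 9881/10000 ≈ 0.988100
step 2 [1y] bond c/2=29/800: DF=(4122889/4000000 − 29/800·(0.988100))/(1+29/800) = 9601/10000 ≈ 0.960100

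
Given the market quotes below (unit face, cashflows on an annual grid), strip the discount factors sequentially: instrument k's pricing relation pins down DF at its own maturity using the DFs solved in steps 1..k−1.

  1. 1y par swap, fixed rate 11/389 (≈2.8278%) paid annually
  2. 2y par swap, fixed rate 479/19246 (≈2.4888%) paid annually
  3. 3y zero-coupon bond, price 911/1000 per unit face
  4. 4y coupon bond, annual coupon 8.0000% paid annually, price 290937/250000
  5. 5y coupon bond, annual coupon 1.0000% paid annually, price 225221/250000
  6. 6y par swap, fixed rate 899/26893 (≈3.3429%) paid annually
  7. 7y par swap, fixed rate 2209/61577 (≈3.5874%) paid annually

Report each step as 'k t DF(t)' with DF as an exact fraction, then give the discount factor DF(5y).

1 1 389/400
2 2 9521/10000
3 3 911/1000
4 4 347/400
5 5 8553/10000
6 6 4101/5000
7 7 7791/10000
DF(5y) = 8553/10000 ≈ 0.855300

step 1 [1y] swap r/1=11/389: DF=(1 − 11/389·(0))/(1+11/389) = 389/400 ≈ 0.972500
step 2 [2y] swap r/1=479/19246: DF=(1 − 479/19246·(0.972500))/(1+479/19246) = 9521/10000 ≈ 0.952100
step 3 [3y] zero: DF = P = 911/1000 ≈ 0.911000
step 4 [4y] bond c/1=2/25: DF=(290937/250000 − 2/25·(0.972500+0.952100+0.911000))/(1+2/25) = 347/400 ≈ 0.867500
step 5 [5y] bond c/1=1/100: DF=(225221/250000 − 1/100·(0.972500+0.952100+0.911000+0.867500))/(1+1/100) = 8553/10000 ≈ 0.855300
step 6 [6y] swap r/1=899/26893: DF=(1 − 899/26893·(0.972500+0.952100+0.911000+0.867500+0.855300))/(1+899/26893) = 4101/5000 ≈ 0.820200
step 7 [7y] swap r/1=2209/61577: DF=(1 − 2209/61577·(0.972500+0.952100+0.911000+0.867500+0.855300+0.820200))/(1+2209/61577) = 7791/10000 ≈ 0.779100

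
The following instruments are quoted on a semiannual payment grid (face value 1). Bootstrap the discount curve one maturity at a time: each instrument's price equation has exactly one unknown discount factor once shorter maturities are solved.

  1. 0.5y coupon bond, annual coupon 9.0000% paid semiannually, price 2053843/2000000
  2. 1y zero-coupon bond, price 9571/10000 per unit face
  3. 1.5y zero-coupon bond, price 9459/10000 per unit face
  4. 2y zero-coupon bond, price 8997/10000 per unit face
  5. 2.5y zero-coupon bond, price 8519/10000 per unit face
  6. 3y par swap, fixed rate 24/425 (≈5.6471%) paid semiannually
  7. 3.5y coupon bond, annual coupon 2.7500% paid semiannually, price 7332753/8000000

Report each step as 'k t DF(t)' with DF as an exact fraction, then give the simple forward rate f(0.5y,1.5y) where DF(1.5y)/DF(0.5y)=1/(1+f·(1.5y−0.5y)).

step 1 [0.5y] bond c/2=9/200: DF=(2053843/2000000 − 9/200·(0))/(1+9/200) = 9827/10000 ≈ 0.982700
step 2 [1y] zero: DF = P = 9571/10000 ≈ 0.957100
step 3 [1.5y] zero: DF = P = 9459/10000 ≈ 0.945900
step 4 [2y] zero: DF = P = 8997/10000 ≈ 0.899700
step 5 [2.5y] zero: DF = P = 8519/10000 ≈ 0.851900
step 6 [3y] swap r/2=12/425: DF=(1 − 12/425·(0.982700+0.957100+0.945900+0.899700+0.851900))/(1+12/425) = 2113/2500 ≈ 0.845200
step 7 [3.5y] bond c/2=11/800: DF=(7332753/8000000 − 11/800·(0.982700+0.957100+0.945900+0.899700+0.851900+0.845200))/(1+11/800) = 4149/5000 ≈ 0.829800

1 1/2 9827/10000
2 1 9571/10000
3 3/2 9459/10000
4 2 8997/10000
5 5/2 8519/10000
6 3 2113/2500
7 7/2 4149/5000
f(0.5y,1.5y) = ((9827/10000)/(9459/10000) − 1)/(1) = 368/9459 ≈ 3.8905%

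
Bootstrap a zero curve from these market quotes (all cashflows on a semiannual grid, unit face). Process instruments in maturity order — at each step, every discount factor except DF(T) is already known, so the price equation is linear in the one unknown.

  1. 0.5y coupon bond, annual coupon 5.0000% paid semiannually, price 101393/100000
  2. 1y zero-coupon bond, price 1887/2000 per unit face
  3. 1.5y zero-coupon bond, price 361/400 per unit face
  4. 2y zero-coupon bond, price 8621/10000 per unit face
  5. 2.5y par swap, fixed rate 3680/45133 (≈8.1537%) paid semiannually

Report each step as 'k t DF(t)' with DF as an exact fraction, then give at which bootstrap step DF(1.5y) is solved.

step 1 [0.5y] bond c/2=1/40: DF=(101393/100000 − 1/40·(0))/(1+1/40) = 2473/2500 ≈ 0.989200
step 2 [1y] zero: DF = P = 1887/2000 ≈ 0.943500
step 3 [1.5y] zero: DF = P = 361/400 ≈ 0.902500
step 4 [2y] zero: DF = P = 8621/10000 ≈ 0.862100
step 5 [2.5y] swap r/2=1840/45133: DF=(1 − 1840/45133·(0.989200+0.943500+0.902500+0.862100))/(1+1840/45133) = 102/125 ≈ 0.816000

1 1/2 2473/2500
2 1 1887/2000
3 3/2 361/400
4 2 8621/10000
5 5/2 102/125
DF(1.5y) is solved at step 3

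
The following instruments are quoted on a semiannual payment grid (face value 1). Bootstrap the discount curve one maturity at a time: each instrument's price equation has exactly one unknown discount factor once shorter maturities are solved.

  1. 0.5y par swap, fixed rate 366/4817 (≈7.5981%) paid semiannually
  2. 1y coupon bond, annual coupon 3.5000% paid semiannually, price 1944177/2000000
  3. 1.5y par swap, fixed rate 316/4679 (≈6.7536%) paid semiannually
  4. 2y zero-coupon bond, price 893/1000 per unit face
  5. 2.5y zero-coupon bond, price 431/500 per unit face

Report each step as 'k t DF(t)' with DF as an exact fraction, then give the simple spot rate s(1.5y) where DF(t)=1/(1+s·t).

step 1 [0.5y] swap r/2=183/4817: DF=(1 − 183/4817·(0))/(1+183/4817) = 4817/5000 ≈ 0.963400
step 2 [1y] bond c/2=7/400: DF=(1944177/2000000 − 7/400·(0.963400))/(1+7/400) = 2347/2500 ≈ 0.938800
step 3 [1.5y] swap r/2=158/4679: DF=(1 − 158/4679·(0.963400+0.938800))/(1+158/4679) = 2263/2500 ≈ 0.905200
step 4 [2y] zero: DF = P = 893/1000 ≈ 0.893000
step 5 [2.5y] zero: DF = P = 431/500 ≈ 0.862000

1 1/2 4817/5000
2 1 2347/2500
3 3/2 2263/2500
4 2 893/1000
5 5/2 431/500
s(1.5y) = (1/(2263/2500) − 1)/(3/2) = 158/2263 ≈ 6.9819%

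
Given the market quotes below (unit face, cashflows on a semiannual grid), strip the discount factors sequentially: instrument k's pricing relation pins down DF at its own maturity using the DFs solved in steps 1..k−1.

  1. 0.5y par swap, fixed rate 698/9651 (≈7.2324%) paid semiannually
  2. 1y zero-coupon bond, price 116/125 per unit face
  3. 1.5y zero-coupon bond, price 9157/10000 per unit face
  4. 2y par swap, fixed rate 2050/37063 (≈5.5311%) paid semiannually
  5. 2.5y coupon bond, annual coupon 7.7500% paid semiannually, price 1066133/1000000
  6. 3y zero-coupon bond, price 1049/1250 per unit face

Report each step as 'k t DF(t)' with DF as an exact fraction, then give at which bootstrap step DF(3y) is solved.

step 1 [0.5y] swap r/2=349/9651: DF=(1 − 349/9651·(0))/(1+349/9651) = 9651/10000 ≈ 0.965100
step 2 [1y] zero: DF = P = 116/125 ≈ 0.928000
step 3 [1.5y] zero: DF = P = 9157/10000 ≈ 0.915700
step 4 [2y] swap r/2=1025/37063: DF=(1 − 1025/37063·(0.965100+0.928000+0.915700))/(1+1025/37063) = 359/400 ≈ 0.897500
step 5 [2.5y] bond c/2=31/800: DF=(1066133/1000000 − 31/800·(0.965100+0.928000+0.915700+0.897500))/(1+31/800) = 8881/10000 ≈ 0.888100
step 6 [3y] zero: DF = P = 1049/1250 ≈ 0.839200

1 1/2 9651/10000
2 1 116/125
3 3/2 9157/10000
4 2 359/400
5 5/2 8881/10000
6 3 1049/1250
DF(3y) is solved at step 6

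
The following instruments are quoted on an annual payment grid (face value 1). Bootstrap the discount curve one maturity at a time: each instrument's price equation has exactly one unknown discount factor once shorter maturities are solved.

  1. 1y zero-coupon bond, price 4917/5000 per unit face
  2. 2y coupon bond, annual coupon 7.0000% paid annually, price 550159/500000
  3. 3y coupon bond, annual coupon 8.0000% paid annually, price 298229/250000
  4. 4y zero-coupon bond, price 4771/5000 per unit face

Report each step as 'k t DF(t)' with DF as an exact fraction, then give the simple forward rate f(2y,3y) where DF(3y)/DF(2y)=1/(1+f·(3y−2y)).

step 1 [1y] zero: DF = P = 4917/5000 ≈ 0.983400
step 2 [2y] bond c/1=7/100: DF=(550159/500000 − 7/100·(0.983400))/(1+7/100) = 241/250 ≈ 0.964000
step 3 [3y] bond c/1=2/25: DF=(298229/250000 − 2/25·(0.983400+0.964000))/(1+2/25) = 9603/10000 ≈ 0.960300
step 4 [4y] zero: DF = P = 4771/5000 ≈ 0.954200

1 1 4917/5000
2 2 241/250
3 3 9603/10000
4 4 4771/5000
f(2y,3y) = ((241/250)/(9603/10000) − 1)/(1) = 37/9603 ≈ 0.3853%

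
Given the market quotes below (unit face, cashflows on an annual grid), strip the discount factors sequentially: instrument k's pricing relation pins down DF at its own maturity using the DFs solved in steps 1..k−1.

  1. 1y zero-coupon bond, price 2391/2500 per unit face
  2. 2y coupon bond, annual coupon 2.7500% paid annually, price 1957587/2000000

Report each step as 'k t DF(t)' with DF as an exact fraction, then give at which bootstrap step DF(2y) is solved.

step 1 [1y] zero: DF = P = 2391/2500 ≈ 0.956400
step 2 [2y] bond c/1=11/400: DF=(1957587/2000000 − 11/400·(0.956400))/(1+11/400) = 927/1000 ≈ 0.927000

1 1 2391/2500
2 2 927/1000
DF(2y) is solved at step 2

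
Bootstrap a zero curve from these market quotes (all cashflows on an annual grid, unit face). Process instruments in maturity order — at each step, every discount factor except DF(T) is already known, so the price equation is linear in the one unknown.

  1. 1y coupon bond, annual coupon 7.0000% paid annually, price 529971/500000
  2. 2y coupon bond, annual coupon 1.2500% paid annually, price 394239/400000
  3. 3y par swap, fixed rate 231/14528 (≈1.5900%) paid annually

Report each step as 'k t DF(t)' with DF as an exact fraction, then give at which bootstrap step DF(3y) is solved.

1 1 4953/5000
2 2 2403/2500
3 3 4769/5000
DF(3y) is solved at step 3

step 1 [1y] bond c/1=7/100: DF=(529971/500000 − 7/100·(0))/(1+7/100) = 4953/5000 ≈ 0.990600
step 2 [2y] bond c/1=1/80: DF=(394239/400000 − 1/80·(0.990600))/(1+1/80) = 2403/2500 ≈ 0.961200
step 3 [3y] swap r/1=231/14528: DF=(1 − 231/14528·(0.990600+0.961200))/(1+231/14528) = 4769/5000 ≈ 0.953800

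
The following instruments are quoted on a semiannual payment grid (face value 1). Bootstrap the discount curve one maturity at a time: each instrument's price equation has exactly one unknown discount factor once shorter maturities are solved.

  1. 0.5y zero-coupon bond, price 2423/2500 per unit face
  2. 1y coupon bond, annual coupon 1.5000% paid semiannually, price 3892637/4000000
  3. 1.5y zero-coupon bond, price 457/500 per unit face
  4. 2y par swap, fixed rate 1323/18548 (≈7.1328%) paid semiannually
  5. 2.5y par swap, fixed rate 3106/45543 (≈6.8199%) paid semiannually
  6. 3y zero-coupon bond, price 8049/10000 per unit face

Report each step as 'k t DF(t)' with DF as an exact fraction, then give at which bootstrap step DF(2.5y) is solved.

step 1 [0.5y] zero: DF = P = 2423/2500 ≈ 0.969200
step 2 [1y] bond c/2=3/400: DF=(3892637/4000000 − 3/400·(0.969200))/(1+3/400) = 9587/10000 ≈ 0.958700
step 3 [1.5y] zero: DF = P = 457/500 ≈ 0.914000
step 4 [2y] swap r/2=1323/37096: DF=(1 − 1323/37096·(0.969200+0.958700+0.914000))/(1+1323/37096) = 8677/10000 ≈ 0.867700
step 5 [2.5y] swap r/2=1553/45543: DF=(1 − 1553/45543·(0.969200+0.958700+0.914000+0.867700))/(1+1553/45543) = 8447/10000 ≈ 0.844700
step 6 [3y] zero: DF = P = 8049/10000 ≈ 0.804900

1 1/2 2423/2500
2 1 9587/10000
3 3/2 457/500
4 2 8677/10000
5 5/2 8447/10000
6 3 8049/10000
DF(2.5y) is solved at step 5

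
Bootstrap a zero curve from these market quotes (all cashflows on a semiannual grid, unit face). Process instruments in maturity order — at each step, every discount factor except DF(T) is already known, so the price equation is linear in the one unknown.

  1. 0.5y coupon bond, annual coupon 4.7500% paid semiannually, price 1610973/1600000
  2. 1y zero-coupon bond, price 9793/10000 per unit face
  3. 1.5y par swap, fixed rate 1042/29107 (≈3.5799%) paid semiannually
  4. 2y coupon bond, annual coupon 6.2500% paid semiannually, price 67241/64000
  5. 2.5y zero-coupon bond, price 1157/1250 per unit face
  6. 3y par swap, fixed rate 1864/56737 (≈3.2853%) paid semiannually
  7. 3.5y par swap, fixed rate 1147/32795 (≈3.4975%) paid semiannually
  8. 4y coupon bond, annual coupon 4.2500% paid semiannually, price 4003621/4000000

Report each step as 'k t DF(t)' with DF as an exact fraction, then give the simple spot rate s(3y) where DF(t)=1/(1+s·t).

1 1/2 1967/2000
2 1 9793/10000
3 3/2 9479/10000
4 2 4653/5000
5 5/2 1157/1250
6 3 2267/2500
7 7/2 8853/10000
8 4 2109/2500
s(3y) = (1/(2267/2500) − 1)/(3) = 233/6801 ≈ 3.4260%

step 1 [0.5y] bond c/2=19/800: DF=(1610973/1600000 − 19/800·(0))/(1+19/800) = 1967/2000 ≈ 0.983500
step 2 [1y] zero: DF = P = 9793/10000 ≈ 0.979300
step 3 [1.5y] swap r/2=521/29107: DF=(1 − 521/29107·(0.983500+0.979300))/(1+521/29107) = 9479/10000 ≈ 0.947900
step 4 [2y] bond c/2=1/32: DF=(67241/64000 − 1/32·(0.983500+0.979300+0.947900))/(1+1/32) = 4653/5000 ≈ 0.930600
step 5 [2.5y] zero: DF = P = 1157/1250 ≈ 0.925600
step 6 [3y] swap r/2=932/56737: DF=(1 − 932/56737·(0.983500+0.979300+0.947900+0.930600+0.925600))/(1+932/56737) = 2267/2500 ≈ 0.906800
step 7 [3.5y] swap r/2=1147/65590: DF=(1 − 1147/65590·(0.983500+0.979300+0.947900+0.930600+0.925600+0.906800))/(1+1147/65590) = 8853/10000 ≈ 0.885300
step 8 [4y] bond c/2=17/800: DF=(4003621/4000000 − 17/800·(0.983500+0.979300+0.947900+0.930600+0.925600+0.906800+0.885300))/(1+17/800) = 2109/2500 ≈ 0.843600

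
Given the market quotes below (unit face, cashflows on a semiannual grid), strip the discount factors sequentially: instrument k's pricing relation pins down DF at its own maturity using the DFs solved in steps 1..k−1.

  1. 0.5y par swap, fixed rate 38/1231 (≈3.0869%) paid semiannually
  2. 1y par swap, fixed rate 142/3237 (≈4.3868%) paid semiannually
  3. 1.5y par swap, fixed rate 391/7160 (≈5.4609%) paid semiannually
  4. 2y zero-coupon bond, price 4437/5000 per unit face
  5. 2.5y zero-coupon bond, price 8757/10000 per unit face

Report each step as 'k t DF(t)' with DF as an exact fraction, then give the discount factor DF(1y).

step 1 [0.5y] swap r/2=19/1231: DF=(1 − 19/1231·(0))/(1+19/1231) = 1231/1250 ≈ 0.984800
step 2 [1y] swap r/2=71/3237: DF=(1 − 71/3237·(0.984800))/(1+71/3237) = 4787/5000 ≈ 0.957400
step 3 [1.5y] swap r/2=391/14320: DF=(1 − 391/14320·(0.984800+0.957400))/(1+391/14320) = 4609/5000 ≈ 0.921800
step 4 [2y] zero: DF = P = 4437/5000 ≈ 0.887400
step 5 [2.5y] zero: DF = P = 8757/10000 ≈ 0.875700

1 1/2 1231/1250
2 1 4787/5000
3 3/2 4609/5000
4 2 4437/5000
5 5/2 8757/10000
DF(1y) = 4787/5000 ≈ 0.957400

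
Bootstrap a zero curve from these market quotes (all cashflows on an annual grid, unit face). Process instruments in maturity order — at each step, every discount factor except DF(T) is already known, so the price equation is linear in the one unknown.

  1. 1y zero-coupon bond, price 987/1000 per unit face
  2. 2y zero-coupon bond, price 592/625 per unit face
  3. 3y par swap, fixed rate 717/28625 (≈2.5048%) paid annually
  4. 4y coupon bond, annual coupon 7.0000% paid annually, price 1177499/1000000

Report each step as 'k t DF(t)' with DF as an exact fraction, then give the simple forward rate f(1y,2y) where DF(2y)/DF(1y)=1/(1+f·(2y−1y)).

1 1 987/1000
2 2 592/625
3 3 9283/10000
4 4 2283/2500
f(1y,2y) = ((987/1000)/(592/625) − 1)/(1) = 199/4736 ≈ 4.2019%

step 1 [1y] zero: DF = P = 987/1000 ≈ 0.987000
step 2 [2y] zero: DF = P = 592/625 ≈ 0.947200
step 3 [3y] swap r/1=717/28625: DF=(1 − 717/28625·(0.987000+0.947200))/(1+717/28625) = 9283/10000 ≈ 0.928300
step 4 [4y] bond c/1=7/100: DF=(1177499/1000000 − 7/100·(0.987000+0.947200+0.928300))/(1+7/100) = 2283/2500 ≈ 0.913200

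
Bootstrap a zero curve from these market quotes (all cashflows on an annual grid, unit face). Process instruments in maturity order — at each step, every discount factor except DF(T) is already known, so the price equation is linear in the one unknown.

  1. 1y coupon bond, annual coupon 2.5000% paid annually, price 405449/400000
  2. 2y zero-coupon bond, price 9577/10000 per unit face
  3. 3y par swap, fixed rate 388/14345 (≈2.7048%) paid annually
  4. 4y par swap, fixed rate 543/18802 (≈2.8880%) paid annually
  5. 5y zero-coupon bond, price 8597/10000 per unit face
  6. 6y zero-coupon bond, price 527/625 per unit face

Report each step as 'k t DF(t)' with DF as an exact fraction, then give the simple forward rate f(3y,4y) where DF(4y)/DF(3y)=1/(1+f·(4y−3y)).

1 1 9889/10000
2 2 9577/10000
3 3 1153/1250
4 4 4457/5000
5 5 8597/10000
6 6 527/625
f(3y,4y) = ((1153/1250)/(4457/5000) − 1)/(1) = 155/4457 ≈ 3.4777%

step 1 [1y] bond c/1=1/40: DF=(405449/400000 − 1/40·(0))/(1+1/40) = 9889/10000 ≈ 0.988900
step 2 [2y] zero: DF = P = 9577/10000 ≈ 0.957700
step 3 [3y] swap r/1=388/14345: DF=(1 − 388/14345·(0.988900+0.957700))/(1+388/14345) = 1153/1250 ≈ 0.922400
step 4 [4y] swap r/1=543/18802: DF=(1 − 543/18802·(0.988900+0.957700+0.922400))/(1+543/18802) = 4457/5000 ≈ 0.891400
step 5 [5y] zero: DF = P = 8597/10000 ≈ 0.859700
step 6 [6y] zero: DF = P = 527/625 ≈ 0.843200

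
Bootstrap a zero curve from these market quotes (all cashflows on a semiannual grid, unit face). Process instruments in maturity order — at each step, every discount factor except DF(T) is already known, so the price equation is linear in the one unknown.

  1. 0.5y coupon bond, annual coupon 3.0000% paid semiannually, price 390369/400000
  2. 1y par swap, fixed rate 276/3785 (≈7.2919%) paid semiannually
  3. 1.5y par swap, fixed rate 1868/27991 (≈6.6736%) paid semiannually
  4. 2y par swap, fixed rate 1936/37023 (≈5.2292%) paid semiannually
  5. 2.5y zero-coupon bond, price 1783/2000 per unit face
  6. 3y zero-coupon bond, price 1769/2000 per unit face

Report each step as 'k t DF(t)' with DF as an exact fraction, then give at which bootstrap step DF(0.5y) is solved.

step 1 [0.5y] bond c/2=3/200: DF=(390369/400000 − 3/200·(0))/(1+3/200) = 1923/2000 ≈ 0.961500
step 2 [1y] swap r/2=138/3785: DF=(1 − 138/3785·(0.961500))/(1+138/3785) = 931/1000 ≈ 0.931000
step 3 [1.5y] swap r/2=934/27991: DF=(1 − 934/27991·(0.961500+0.931000))/(1+934/27991) = 4533/5000 ≈ 0.906600
step 4 [2y] swap r/2=968/37023: DF=(1 − 968/37023·(0.961500+0.931000+0.906600))/(1+968/37023) = 1129/1250 ≈ 0.903200
step 5 [2.5y] zero: DF = P = 1783/2000 ≈ 0.891500
step 6 [3y] zero: DF = P = 1769/2000 ≈ 0.884500

1 1/2 1923/2000
2 1 931/1000
3 3/2 4533/5000
4 2 1129/1250
5 5/2 1783/2000
6 3 1769/2000
DF(0.5y) is solved at step 1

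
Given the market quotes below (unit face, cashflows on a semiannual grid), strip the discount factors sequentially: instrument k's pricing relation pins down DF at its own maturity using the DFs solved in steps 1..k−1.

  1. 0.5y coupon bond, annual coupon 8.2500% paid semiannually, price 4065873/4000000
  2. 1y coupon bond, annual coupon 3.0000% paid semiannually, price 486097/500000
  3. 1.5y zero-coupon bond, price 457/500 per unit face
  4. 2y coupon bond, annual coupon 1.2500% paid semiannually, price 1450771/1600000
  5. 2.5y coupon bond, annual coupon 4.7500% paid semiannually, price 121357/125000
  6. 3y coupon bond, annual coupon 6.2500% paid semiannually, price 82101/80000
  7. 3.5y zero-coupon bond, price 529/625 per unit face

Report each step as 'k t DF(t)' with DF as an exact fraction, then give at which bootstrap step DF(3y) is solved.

step 1 [0.5y] bond c/2=33/800: DF=(4065873/4000000 − 33/800·(0))/(1+33/800) = 4881/5000 ≈ 0.976200
step 2 [1y] bond c/2=3/200: DF=(486097/500000 − 3/200·(0.976200))/(1+3/200) = 4717/5000 ≈ 0.943400
step 3 [1.5y] zero: DF = P = 457/500 ≈ 0.914000
step 4 [2y] bond c/2=1/160: DF=(1450771/1600000 − 1/160·(0.976200+0.943400+0.914000))/(1+1/160) = 1767/2000 ≈ 0.883500
step 5 [2.5y] bond c/2=19/800: DF=(121357/125000 − 19/800·(0.976200+0.943400+0.914000+0.883500))/(1+19/800) = 8621/10000 ≈ 0.862100
step 6 [3y] bond c/2=1/32: DF=(82101/80000 − 1/32·(0.976200+0.943400+0.914000+0.883500+0.862100))/(1+1/32) = 2141/2500 ≈ 0.856400
step 7 [3.5y] zero: DF = P = 529/625 ≈ 0.846400

1 1/2 4881/5000
2 1 4717/5000
3 3/2 457/500
4 2 1767/2000
5 5/2 8621/10000
6 3 2141/2500
7 7/2 529/625
DF(3y) is solved at step 6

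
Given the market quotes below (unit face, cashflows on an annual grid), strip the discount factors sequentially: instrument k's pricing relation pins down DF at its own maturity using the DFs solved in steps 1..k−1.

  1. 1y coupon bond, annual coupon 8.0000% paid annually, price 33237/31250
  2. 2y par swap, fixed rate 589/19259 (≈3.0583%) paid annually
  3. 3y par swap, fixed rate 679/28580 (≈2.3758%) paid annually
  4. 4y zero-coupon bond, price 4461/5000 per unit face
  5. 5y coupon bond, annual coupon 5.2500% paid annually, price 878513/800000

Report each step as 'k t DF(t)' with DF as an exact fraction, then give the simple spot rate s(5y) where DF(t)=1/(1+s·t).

step 1 [1y] bond c/1=2/25: DF=(33237/31250 − 2/25·(0))/(1+2/25) = 1231/1250 ≈ 0.984800
step 2 [2y] swap r/1=589/19259: DF=(1 − 589/19259·(0.984800))/(1+589/19259) = 9411/10000 ≈ 0.941100
step 3 [3y] swap r/1=679/28580: DF=(1 − 679/28580·(0.984800+0.941100))/(1+679/28580) = 9321/10000 ≈ 0.932100
step 4 [4y] zero: DF = P = 4461/5000 ≈ 0.892200
step 5 [5y] bond c/1=21/400: DF=(878513/800000 − 21/400·(0.984800+0.941100+0.932100+0.892200))/(1+21/400) = 8563/10000 ≈ 0.856300

1 1 1231/1250
2 2 9411/10000
3 3 9321/10000
4 4 4461/5000
5 5 8563/10000
s(5y) = (1/(8563/10000) − 1)/(5) = 1437/42815 ≈ 3.3563%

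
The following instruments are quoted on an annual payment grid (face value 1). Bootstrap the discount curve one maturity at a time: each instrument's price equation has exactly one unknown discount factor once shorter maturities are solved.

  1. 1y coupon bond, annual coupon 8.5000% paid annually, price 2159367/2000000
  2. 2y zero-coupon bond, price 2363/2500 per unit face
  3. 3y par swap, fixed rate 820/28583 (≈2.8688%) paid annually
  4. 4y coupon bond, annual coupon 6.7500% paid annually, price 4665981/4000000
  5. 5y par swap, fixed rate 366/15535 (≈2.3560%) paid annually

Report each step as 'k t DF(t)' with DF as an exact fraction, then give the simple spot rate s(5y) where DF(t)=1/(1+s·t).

step 1 [1y] bond c/1=17/200: DF=(2159367/2000000 − 17/200·(0))/(1+17/200) = 9951/10000 ≈ 0.995100
step 2 [2y] zero: DF = P = 2363/2500 ≈ 0.945200
step 3 [3y] swap r/1=820/28583: DF=(1 − 820/28583·(0.995100+0.945200))/(1+820/28583) = 459/500 ≈ 0.918000
step 4 [4y] bond c/1=27/400: DF=(4665981/4000000 − 27/400·(0.995100+0.945200+0.918000))/(1+27/400) = 114/125 ≈ 0.912000
step 5 [5y] swap r/1=366/15535: DF=(1 − 366/15535·(0.995100+0.945200+0.918000+0.912000))/(1+366/15535) = 4451/5000 ≈ 0.890200

1 1 9951/10000
2 2 2363/2500
3 3 459/500
4 4 114/125
5 5 4451/5000
s(5y) = (1/(4451/5000) − 1)/(5) = 549/22255 ≈ 2.4669%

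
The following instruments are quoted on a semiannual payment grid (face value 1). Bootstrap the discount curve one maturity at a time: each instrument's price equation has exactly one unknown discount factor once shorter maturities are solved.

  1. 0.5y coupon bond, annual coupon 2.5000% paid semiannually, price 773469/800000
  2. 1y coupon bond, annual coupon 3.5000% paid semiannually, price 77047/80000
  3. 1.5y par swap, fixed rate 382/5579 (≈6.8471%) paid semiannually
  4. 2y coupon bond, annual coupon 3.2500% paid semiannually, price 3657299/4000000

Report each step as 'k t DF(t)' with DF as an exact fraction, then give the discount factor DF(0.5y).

step 1 [0.5y] bond c/2=1/80: DF=(773469/800000 − 1/80·(0))/(1+1/80) = 9549/10000 ≈ 0.954900
step 2 [1y] bond c/2=7/400: DF=(77047/80000 − 7/400·(0.954900))/(1+7/400) = 9301/10000 ≈ 0.930100
step 3 [1.5y] swap r/2=191/5579: DF=(1 − 191/5579·(0.954900+0.930100))/(1+191/5579) = 1809/2000 ≈ 0.904500
step 4 [2y] bond c/2=13/800: DF=(3657299/4000000 − 13/800·(0.954900+0.930100+0.904500))/(1+13/800) = 8551/10000 ≈ 0.855100

1 1/2 9549/10000
2 1 9301/10000
3 3/2 1809/2000
4 2 8551/10000
DF(0.5y) = 9549/10000 ≈ 0.954900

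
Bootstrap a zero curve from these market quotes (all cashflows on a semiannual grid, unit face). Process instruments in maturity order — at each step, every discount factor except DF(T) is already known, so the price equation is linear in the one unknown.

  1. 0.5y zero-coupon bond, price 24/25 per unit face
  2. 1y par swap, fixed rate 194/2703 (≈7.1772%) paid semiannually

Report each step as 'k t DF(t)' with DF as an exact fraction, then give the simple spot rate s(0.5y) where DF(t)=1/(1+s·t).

1 1/2 24/25
2 1 9321/10000
s(0.5y) = (1/(24/25) − 1)/(1/2) = 1/12 ≈ 8.3333%

step 1 [0.5y] zero: DF = P = 24/25 ≈ 0.960000
step 2 [1y] swap r/2=97/2703: DF=(1 − 97/2703·(0.960000))/(1+97/2703) = 9321/10000 ≈ 0.932100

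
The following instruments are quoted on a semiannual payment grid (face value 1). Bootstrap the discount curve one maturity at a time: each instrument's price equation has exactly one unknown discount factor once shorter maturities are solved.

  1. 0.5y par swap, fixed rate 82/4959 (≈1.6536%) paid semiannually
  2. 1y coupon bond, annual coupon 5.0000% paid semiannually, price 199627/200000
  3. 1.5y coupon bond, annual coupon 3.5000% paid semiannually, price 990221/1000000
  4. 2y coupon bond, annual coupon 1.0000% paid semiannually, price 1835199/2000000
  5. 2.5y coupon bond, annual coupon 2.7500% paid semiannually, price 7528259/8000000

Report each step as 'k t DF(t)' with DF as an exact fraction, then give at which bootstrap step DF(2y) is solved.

1 1/2 4959/5000
2 1 1187/1250
3 3/2 4699/5000
4 2 8987/10000
5 5/2 877/1000
DF(2y) is solved at step 4

step 1 [0.5y] swap r/2=41/4959: DF=(1 − 41/4959·(0))/(1+41/4959) = 4959/5000 ≈ 0.991800
step 2 [1y] bond c/2=1/40: DF=(199627/200000 − 1/40·(0.991800))/(1+1/40) = 1187/1250 ≈ 0.949600
step 3 [1.5y] bond c/2=7/400: DF=(990221/1000000 − 7/400·(0.991800+0.949600))/(1+7/400) = 4699/5000 ≈ 0.939800
step 4 [2y] bond c/2=1/200: DF=(1835199/2000000 − 1/200·(0.991800+0.949600+0.939800))/(1+1/200) = 8987/10000 ≈ 0.898700
step 5 [2.5y] bond c/2=11/800: DF=(7528259/8000000 − 11/800·(0.991800+0.949600+0.939800+0.898700))/(1+11/800) = 877/1000 ≈ 0.877000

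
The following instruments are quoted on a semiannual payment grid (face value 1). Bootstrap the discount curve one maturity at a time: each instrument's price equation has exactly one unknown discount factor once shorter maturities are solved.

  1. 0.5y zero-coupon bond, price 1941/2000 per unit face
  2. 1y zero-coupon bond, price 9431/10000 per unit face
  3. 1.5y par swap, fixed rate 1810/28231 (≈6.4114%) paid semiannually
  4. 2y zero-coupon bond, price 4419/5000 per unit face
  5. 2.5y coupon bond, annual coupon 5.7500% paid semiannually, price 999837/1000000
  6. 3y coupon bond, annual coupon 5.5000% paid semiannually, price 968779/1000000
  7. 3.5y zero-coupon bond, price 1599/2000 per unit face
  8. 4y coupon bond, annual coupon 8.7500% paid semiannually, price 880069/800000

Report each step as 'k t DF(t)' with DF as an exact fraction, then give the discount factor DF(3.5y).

1 1/2 1941/2000
2 1 9431/10000
3 3/2 1819/2000
4 2 4419/5000
5 5/2 8683/10000
6 3 2051/2500
7 7/2 1599/2000
8 4 7943/10000
DF(3.5y) = 1599/2000 ≈ 0.799500

step 1 [0.5y] zero: DF = P = 1941/2000 ≈ 0.970500
step 2 [1y] zero: DF = P = 9431/10000 ≈ 0.943100
step 3 [1.5y] swap r/2=905/28231: DF=(1 − 905/28231·(0.970500+0.943100))/(1+905/28231) = 1819/2000 ≈ 0.909500
step 4 [2y] zero: DF = P = 4419/5000 ≈ 0.883800
step 5 [2.5y] bond c/2=23/800: DF=(999837/1000000 − 23/800·(0.970500+0.943100+0.909500+0.883800))/(1+23/800) = 8683/10000 ≈ 0.868300
step 6 [3y] bond c/2=11/400: DF=(968779/1000000 − 11/400·(0.970500+0.943100+0.909500+0.883800+0.868300))/(1+11/400) = 2051/2500 ≈ 0.820400
step 7 [3.5y] zero: DF = P = 1599/2000 ≈ 0.799500
step 8 [4y] bond c/2=7/160: DF=(880069/800000 − 7/160·(0.970500+0.943100+0.909500+0.883800+0.868300+0.820400+0.799500))/(1+7/160) = 7943/10000 ≈ 0.794300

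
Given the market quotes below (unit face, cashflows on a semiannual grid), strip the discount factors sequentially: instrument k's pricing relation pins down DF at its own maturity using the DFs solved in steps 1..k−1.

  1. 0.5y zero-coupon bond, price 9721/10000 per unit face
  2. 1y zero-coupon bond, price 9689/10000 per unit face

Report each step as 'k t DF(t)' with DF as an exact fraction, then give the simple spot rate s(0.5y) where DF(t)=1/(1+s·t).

1 1/2 9721/10000
2 1 9689/10000
s(0.5y) = (1/(9721/10000) − 1)/(1/2) = 558/9721 ≈ 5.7402%

step 1 [0.5y] zero: DF = P = 9721/10000 ≈ 0.972100
step 2 [1y] zero: DF = P = 9689/10000 ≈ 0.968900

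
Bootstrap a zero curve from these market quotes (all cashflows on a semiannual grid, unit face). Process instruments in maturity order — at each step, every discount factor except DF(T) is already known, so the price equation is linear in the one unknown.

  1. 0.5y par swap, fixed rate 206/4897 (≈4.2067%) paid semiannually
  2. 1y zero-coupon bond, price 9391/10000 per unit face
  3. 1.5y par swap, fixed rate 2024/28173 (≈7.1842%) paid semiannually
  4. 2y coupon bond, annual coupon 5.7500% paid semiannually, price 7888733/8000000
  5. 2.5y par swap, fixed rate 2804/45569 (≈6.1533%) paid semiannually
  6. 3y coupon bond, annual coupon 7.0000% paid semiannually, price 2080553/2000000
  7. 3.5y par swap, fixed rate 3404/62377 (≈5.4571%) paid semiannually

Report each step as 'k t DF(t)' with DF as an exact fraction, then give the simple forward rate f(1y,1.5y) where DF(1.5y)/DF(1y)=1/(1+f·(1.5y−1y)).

step 1 [0.5y] swap r/2=103/4897: DF=(1 − 103/4897·(0))/(1+103/4897) = 4897/5000 ≈ 0.979400
step 2 [1y] zero: DF = P = 9391/10000 ≈ 0.939100
step 3 [1.5y] swap r/2=1012/28173: DF=(1 − 1012/28173·(0.979400+0.939100))/(1+1012/28173) = 2247/2500 ≈ 0.898800
step 4 [2y] bond c/2=23/800: DF=(7888733/8000000 − 23/800·(0.979400+0.939100+0.898800))/(1+23/800) = 4399/5000 ≈ 0.879800
step 5 [2.5y] swap r/2=1402/45569: DF=(1 − 1402/45569·(0.979400+0.939100+0.898800+0.879800))/(1+1402/45569) = 4299/5000 ≈ 0.859800
step 6 [3y] bond c/2=7/200: DF=(2080553/2000000 − 7/200·(0.979400+0.939100+0.898800+0.879800+0.859800))/(1+7/200) = 851/1000 ≈ 0.851000
step 7 [3.5y] swap r/2=1702/62377: DF=(1 − 1702/62377·(0.979400+0.939100+0.898800+0.879800+0.859800+0.851000))/(1+1702/62377) = 4149/5000 ≈ 0.829800

1 1/2 4897/5000
2 1 9391/10000
3 3/2 2247/2500
4 2 4399/5000
5 5/2 4299/5000
6 3 851/1000
7 7/2 4149/5000
f(1y,1.5y) = ((9391/10000)/(2247/2500) − 1)/(1/2) = 403/4494 ≈ 8.9675%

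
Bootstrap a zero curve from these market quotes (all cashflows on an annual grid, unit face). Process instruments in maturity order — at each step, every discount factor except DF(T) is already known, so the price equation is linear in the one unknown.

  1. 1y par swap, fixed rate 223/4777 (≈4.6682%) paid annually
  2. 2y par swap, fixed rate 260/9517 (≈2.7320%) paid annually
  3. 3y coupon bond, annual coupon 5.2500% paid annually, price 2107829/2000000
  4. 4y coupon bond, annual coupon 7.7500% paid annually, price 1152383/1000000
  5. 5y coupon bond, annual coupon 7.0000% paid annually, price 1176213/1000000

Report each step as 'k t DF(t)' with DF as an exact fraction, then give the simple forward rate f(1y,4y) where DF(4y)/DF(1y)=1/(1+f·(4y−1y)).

1 1 4777/5000
2 2 237/250
3 3 1133/1250
4 4 4337/5000
5 5 8587/10000
f(1y,4y) = ((4777/5000)/(4337/5000) − 1)/(3) = 440/13011 ≈ 3.3818%

step 1 [1y] swap r/1=223/4777: DF=(1 − 223/4777·(0))/(1+223/4777) = 4777/5000 ≈ 0.955400
step 2 [2y] swap r/1=260/9517: DF=(1 − 260/9517·(0.955400))/(1+260/9517) = 237/250 ≈ 0.948000
step 3 [3y] bond c/1=21/400: DF=(2107829/2000000 − 21/400·(0.955400+0.948000))/(1+21/400) = 1133/1250 ≈ 0.906400
step 4 [4y] bond c/1=31/400: DF=(1152383/1000000 − 31/400·(0.955400+0.948000+0.906400))/(1+31/400) = 4337/5000 ≈ 0.867400
step 5 [5y] bond c/1=7/100: DF=(1176213/1000000 − 7/100·(0.955400+0.948000+0.906400+0.867400))/(1+7/100) = 8587/10000 ≈ 0.858700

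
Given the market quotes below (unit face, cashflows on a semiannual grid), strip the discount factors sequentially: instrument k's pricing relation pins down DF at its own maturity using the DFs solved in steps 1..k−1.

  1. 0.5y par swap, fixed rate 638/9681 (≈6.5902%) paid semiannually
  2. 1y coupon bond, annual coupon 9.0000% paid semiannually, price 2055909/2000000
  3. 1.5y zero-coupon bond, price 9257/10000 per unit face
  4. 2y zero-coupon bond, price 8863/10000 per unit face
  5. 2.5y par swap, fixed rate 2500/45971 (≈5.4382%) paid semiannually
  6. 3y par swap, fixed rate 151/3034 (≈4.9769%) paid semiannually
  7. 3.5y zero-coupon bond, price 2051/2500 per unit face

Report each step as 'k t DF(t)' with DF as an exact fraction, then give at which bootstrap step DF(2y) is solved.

step 1 [0.5y] swap r/2=319/9681: DF=(1 − 319/9681·(0))/(1+319/9681) = 9681/10000 ≈ 0.968100
step 2 [1y] bond c/2=9/200: DF=(2055909/2000000 − 9/200·(0.968100))/(1+9/200) = 471/500 ≈ 0.942000
step 3 [1.5y] zero: DF = P = 9257/10000 ≈ 0.925700
step 4 [2y] zero: DF = P = 8863/10000 ≈ 0.886300
step 5 [2.5y] swap r/2=1250/45971: DF=(1 − 1250/45971·(0.968100+0.942000+0.925700+0.886300))/(1+1250/45971) = 7/8 ≈ 0.875000
step 6 [3y] swap r/2=151/6068: DF=(1 − 151/6068·(0.968100+0.942000+0.925700+0.886300+0.875000))/(1+151/6068) = 8641/10000 ≈ 0.864100
step 7 [3.5y] zero: DF = P = 2051/2500 ≈ 0.820400

1 1/2 9681/10000
2 1 471/500
3 3/2 9257/10000
4 2 8863/10000
5 5/2 7/8
6 3 8641/10000
7 7/2 2051/2500
DF(2y) is solved at step 4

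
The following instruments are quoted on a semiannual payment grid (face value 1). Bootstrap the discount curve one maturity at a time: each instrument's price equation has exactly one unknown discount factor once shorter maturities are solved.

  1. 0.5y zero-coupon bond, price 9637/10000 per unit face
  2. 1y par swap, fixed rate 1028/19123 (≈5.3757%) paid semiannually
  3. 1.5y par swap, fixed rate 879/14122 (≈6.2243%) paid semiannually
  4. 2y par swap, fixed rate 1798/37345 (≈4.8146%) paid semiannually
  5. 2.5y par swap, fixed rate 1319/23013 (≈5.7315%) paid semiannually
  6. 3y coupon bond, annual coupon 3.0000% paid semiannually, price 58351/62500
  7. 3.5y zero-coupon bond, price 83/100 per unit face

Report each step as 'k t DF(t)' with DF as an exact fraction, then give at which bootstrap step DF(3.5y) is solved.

step 1 [0.5y] zero: DF = P = 9637/10000 ≈ 0.963700
step 2 [1y] swap r/2=514/19123: DF=(1 − 514/19123·(0.963700))/(1+514/19123) = 4743/5000 ≈ 0.948600
step 3 [1.5y] swap r/2=879/28244: DF=(1 − 879/28244·(0.963700+0.948600))/(1+879/28244) = 9121/10000 ≈ 0.912100
step 4 [2y] swap r/2=899/37345: DF=(1 − 899/37345·(0.963700+0.948600+0.912100))/(1+899/37345) = 9101/10000 ≈ 0.910100
step 5 [2.5y] swap r/2=1319/46026: DF=(1 − 1319/46026·(0.963700+0.948600+0.912100+0.910100))/(1+1319/46026) = 8681/10000 ≈ 0.868100
step 6 [3y] bond c/2=3/200: DF=(58351/62500 − 3/200·(0.963700+0.948600+0.912100+0.910100+0.868100))/(1+3/200) = 4259/5000 ≈ 0.851800
step 7 [3.5y] zero: DF = P = 83/100 ≈ 0.830000

1 1/2 9637/10000
2 1 4743/5000
3 3/2 9121/10000
4 2 9101/10000
5 5/2 8681/10000
6 3 4259/5000
7 7/2 83/100
DF(3.5y) is solved at step 7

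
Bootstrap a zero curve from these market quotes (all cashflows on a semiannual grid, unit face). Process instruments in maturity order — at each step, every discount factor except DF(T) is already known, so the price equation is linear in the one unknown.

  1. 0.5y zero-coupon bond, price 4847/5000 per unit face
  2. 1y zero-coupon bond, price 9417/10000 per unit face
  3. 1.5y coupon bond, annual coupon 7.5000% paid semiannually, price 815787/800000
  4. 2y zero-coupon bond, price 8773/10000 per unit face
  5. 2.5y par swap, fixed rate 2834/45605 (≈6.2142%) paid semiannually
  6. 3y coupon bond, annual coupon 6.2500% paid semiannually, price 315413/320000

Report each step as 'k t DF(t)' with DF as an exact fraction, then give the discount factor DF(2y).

1 1/2 4847/5000
2 1 9417/10000
3 3/2 4569/5000
4 2 8773/10000
5 5/2 8583/10000
6 3 511/625
DF(2y) = 8773/10000 ≈ 0.877300

step 1 [0.5y] zero: DF = P = 4847/5000 ≈ 0.969400
step 2 [1y] zero: DF = P = 9417/10000 ≈ 0.941700
step 3 [1.5y] bond c/2=3/80: DF=(815787/800000 − 3/80·(0.969400+0.941700))/(1+3/80) = 4569/5000 ≈ 0.913800
step 4 [2y] zero: DF = P = 8773/10000 ≈ 0.877300
step 5 [2.5y] swap r/2=1417/45605: DF=(1 − 1417/45605·(0.969400+0.941700+0.913800+0.877300))/(1+1417/45605) = 8583/10000 ≈ 0.858300
step 6 [3y] bond c/2=1/32: DF=(315413/320000 − 1/32·(0.969400+0.941700+0.913800+0.877300+0.858300))/(1+1/32) = 511/625 ≈ 0.817600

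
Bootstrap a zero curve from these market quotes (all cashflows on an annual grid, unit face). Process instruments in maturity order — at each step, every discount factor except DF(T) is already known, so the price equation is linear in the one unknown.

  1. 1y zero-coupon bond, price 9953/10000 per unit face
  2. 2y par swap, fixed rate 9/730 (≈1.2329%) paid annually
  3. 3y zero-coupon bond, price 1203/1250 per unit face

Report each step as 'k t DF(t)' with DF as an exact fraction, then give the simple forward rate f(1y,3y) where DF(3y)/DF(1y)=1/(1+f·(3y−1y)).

1 1 9953/10000
2 2 9757/10000
3 3 1203/1250
f(1y,3y) = ((9953/10000)/(1203/1250) − 1)/(2) = 329/19248 ≈ 1.7093%

step 1 [1y] zero: DF = P = 9953/10000 ≈ 0.995300
step 2 [2y] swap r/1=9/730: DF=(1 − 9/730·(0.995300))/(1+9/730) = 9757/10000 ≈ 0.975700
step 3 [3y] zero: DF = P = 1203/1250 ≈ 0.962400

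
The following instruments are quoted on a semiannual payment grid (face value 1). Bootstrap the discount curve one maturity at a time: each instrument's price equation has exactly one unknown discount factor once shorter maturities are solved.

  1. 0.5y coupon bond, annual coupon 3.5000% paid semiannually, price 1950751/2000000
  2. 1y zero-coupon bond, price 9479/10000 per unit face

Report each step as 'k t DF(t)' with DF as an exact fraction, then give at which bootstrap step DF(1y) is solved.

step 1 [0.5y] bond c/2=7/400: DF=(1950751/2000000 − 7/400·(0))/(1+7/400) = 4793/5000 ≈ 0.958600
step 2 [1y] zero: DF = P = 9479/10000 ≈ 0.947900

1 1/2 4793/5000
2 1 9479/10000
DF(1y) is solved at step 2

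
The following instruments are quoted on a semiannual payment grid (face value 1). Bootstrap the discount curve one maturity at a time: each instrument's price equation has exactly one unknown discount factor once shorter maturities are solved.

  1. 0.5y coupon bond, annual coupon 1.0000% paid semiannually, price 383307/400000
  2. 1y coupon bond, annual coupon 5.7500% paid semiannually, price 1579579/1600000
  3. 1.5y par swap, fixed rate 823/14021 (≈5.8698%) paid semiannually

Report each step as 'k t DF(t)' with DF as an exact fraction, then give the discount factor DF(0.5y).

1 1/2 1907/2000
2 1 933/1000
3 3/2 9177/10000
DF(0.5y) = 1907/2000 ≈ 0.953500

step 1 [0.5y] bond c/2=1/200: DF=(383307/400000 − 1/200·(0))/(1+1/200) = 1907/2000 ≈ 0.953500
step 2 [1y] bond c/2=23/800: DF=(1579579/1600000 − 23/800·(0.953500))/(1+23/800) = 933/1000 ≈ 0.933000
step 3 [1.5y] swap r/2=823/28042: DF=(1 − 823/28042·(0.953500+0.933000))/(1+823/28042) = 9177/10000 ≈ 0.917700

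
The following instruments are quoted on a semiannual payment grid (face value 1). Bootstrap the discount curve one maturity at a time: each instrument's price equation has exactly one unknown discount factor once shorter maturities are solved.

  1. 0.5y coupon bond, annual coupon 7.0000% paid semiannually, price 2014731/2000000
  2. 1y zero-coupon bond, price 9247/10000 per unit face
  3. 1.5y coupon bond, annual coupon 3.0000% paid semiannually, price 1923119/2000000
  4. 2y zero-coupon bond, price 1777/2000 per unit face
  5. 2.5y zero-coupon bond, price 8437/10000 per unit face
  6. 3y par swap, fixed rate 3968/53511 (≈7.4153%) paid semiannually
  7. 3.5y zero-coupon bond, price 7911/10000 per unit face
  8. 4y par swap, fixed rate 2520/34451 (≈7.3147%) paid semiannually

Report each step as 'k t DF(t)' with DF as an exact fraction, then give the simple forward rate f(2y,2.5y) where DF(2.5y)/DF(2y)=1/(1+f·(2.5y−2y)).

step 1 [0.5y] bond c/2=7/200: DF=(2014731/2000000 − 7/200·(0))/(1+7/200) = 9733/10000 ≈ 0.973300
step 2 [1y] zero: DF = P = 9247/10000 ≈ 0.924700
step 3 [1.5y] bond c/2=3/200: DF=(1923119/2000000 − 3/200·(0.973300+0.924700))/(1+3/200) = 9193/10000 ≈ 0.919300
step 4 [2y] zero: DF = P = 1777/2000 ≈ 0.888500
step 5 [2.5y] zero: DF = P = 8437/10000 ≈ 0.843700
step 6 [3y] swap r/2=1984/53511: DF=(1 − 1984/53511·(0.973300+0.924700+0.919300+0.888500+0.843700))/(1+1984/53511) = 501/625 ≈ 0.801600
step 7 [3.5y] zero: DF = P = 7911/10000 ≈ 0.791100
step 8 [4y] swap r/2=1260/34451: DF=(1 − 1260/34451·(0.973300+0.924700+0.919300+0.888500+0.843700+0.801600+0.791100))/(1+1260/34451) = 187/250 ≈ 0.748000

1 1/2 9733/10000
2 1 9247/10000
3 3/2 9193/10000
4 2 1777/2000
5 5/2 8437/10000
6 3 501/625
7 7/2 7911/10000
8 4 187/250
f(2y,2.5y) = ((1777/2000)/(8437/10000) − 1)/(1/2) = 896/8437 ≈ 10.6199%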